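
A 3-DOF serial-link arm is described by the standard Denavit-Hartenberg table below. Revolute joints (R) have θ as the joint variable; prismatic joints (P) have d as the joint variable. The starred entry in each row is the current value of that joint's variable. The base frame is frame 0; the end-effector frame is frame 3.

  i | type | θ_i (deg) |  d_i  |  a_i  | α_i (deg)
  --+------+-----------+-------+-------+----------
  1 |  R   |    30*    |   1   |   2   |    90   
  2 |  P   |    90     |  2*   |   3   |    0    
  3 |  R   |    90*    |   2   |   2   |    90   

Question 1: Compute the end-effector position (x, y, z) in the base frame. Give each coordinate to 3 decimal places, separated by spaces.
after link 1: o_1 = (1.7321, 1.0000, 1.0000)
after link 2: o_2 = (2.7321, -0.7321, 4.0000)
after link 3: o_3 = (2.0000, -3.4641, 4.0000)

2.000 -3.464 4.000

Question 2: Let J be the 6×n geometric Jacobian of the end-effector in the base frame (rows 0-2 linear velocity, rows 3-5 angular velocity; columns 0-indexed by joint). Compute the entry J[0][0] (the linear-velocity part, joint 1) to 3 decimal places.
3.464

axis z_0 = ẑ; lever o_n−o_0 = (2.0000,-3.4641,4.0000)
cross product → J_v[:, 0] = (3.4641,2.0000,-0.0000)
J_ω[:, 0] = z_0
entry J[0][0] = 3.4641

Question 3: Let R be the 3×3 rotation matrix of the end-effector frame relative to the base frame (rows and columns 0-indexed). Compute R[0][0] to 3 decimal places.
End-effector x-axis (col 0 of R) = (-0.8660,-0.5000,0.0000)
R[0][0] = -0.8660

-0.866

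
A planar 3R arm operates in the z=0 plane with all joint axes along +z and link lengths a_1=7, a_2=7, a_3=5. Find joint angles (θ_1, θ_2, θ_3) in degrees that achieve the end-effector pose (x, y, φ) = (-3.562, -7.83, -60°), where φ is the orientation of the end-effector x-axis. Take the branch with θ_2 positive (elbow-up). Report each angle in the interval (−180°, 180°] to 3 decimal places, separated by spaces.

wrist centre = target − a_3·(cos φ, sin φ) = (-6.0620, -3.4999)
cos θ_2 = (48.9970−7²−7²)/(2·7·7) = -0.5000; θ_2 = 120.0021° (elbow-up)
β = atan2(-3.4999,-6.0620) = -150.0002°; ψ = atan2(6.0621,3.4998) = 60.0010°
θ_1 = β − ψ = -210.0012°
θ_3 = φ − θ_1 − θ_2 = 29.9991° (wrapped to (-180°,180°])

149.999 120.002 29.999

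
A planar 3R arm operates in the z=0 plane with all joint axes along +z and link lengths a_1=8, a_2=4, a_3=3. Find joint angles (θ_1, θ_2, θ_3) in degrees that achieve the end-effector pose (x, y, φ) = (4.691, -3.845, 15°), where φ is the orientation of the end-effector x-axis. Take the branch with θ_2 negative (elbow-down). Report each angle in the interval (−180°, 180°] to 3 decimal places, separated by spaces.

-44.999 -150.002 -149.999

wrist centre = target − a_3·(cos φ, sin φ) = (1.7932, -4.6215)
cos θ_2 = (24.5735−8²−4²)/(2·8·4) = -0.8660; θ_2 = -150.0015° (elbow-down)
β = atan2(-4.6215,1.7932) = -68.7927°; ψ = atan2(-1.9999,4.5358) = -23.7932°
θ_1 = β − ψ = -44.9995°
θ_3 = φ − θ_1 − θ_2 = -149.9990° (wrapped to (-180°,180°])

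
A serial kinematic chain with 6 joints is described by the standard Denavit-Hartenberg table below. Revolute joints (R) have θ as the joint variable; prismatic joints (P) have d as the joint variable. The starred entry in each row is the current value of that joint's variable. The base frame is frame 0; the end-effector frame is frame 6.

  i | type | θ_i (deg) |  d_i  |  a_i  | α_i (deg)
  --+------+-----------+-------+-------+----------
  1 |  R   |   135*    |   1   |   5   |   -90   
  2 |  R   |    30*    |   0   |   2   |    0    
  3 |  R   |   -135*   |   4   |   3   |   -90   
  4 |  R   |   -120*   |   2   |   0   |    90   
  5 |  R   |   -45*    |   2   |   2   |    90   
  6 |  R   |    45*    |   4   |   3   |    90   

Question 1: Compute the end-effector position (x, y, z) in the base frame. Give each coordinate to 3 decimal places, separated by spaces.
after link 1: o_1 = (-3.5355, 3.5355, 1.0000)
after link 2: o_2 = (-4.7603, 4.7603, 0.0000)
after link 3: o_3 = (-7.0397, 1.3828, 2.8978)
after link 4: o_4 = (-8.4057, 2.7488, 3.4154)
after link 5: o_5 = (-8.0451, 2.0704, 0.6933)
after link 6: o_6 = (-3.7399, 0.8922, -1.5599)

-3.740 0.892 -1.560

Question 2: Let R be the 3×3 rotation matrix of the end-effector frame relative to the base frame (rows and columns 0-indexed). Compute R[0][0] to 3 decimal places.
0.127

End-effector x-axis (col 0 of R) = (0.1275,-0.2399,-0.9624)
R[0][0] = 0.1275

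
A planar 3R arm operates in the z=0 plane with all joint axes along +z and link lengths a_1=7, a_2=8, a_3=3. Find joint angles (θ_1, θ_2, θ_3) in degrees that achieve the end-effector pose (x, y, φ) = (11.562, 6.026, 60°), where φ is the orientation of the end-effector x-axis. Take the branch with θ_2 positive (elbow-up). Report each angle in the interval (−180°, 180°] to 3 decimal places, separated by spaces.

wrist centre = target − a_3·(cos φ, sin φ) = (10.0620, 3.4279)
cos θ_2 = (112.9945−7²−8²)/(2·7·8) = -0.0000; θ_2 = 90.0028° (elbow-up)
β = atan2(3.4279,10.0620) = 18.8130°; ψ = atan2(8.0000,6.9996) = 48.8157°
θ_1 = β − ψ = -30.0027°
θ_3 = φ − θ_1 − θ_2 = -0.0001° (wrapped to (-180°,180°])

-30.003 90.003 -0.000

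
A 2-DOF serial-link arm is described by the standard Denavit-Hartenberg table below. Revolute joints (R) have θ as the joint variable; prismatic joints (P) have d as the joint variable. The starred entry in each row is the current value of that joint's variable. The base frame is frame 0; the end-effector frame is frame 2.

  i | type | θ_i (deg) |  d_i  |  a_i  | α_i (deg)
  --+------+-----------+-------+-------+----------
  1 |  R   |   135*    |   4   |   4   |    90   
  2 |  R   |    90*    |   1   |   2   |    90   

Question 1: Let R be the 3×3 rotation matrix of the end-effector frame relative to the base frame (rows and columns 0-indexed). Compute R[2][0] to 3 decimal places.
1.000

End-effector x-axis (col 0 of R) = (-0.0000,0.0000,1.0000)
R[2][0] = 1.0000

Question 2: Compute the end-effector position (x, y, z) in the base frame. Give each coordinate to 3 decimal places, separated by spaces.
after link 1: o_1 = (-2.8284, 2.8284, 4.0000)
after link 2: o_2 = (-2.1213, 3.5355, 6.0000)

-2.121 3.536 6.000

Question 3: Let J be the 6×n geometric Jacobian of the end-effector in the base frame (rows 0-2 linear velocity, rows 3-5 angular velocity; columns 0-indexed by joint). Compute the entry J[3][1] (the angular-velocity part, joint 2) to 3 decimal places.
0.707

axis z_1 = (0.7071,0.7071,0.0000); lever o_n−o_1 = (0.7071,0.7071,2.0000)
cross product → J_v[:, 1] = (1.4142,-1.4142,0.0000)
J_ω[:, 1] = z_1
entry J[3][1] = 0.7071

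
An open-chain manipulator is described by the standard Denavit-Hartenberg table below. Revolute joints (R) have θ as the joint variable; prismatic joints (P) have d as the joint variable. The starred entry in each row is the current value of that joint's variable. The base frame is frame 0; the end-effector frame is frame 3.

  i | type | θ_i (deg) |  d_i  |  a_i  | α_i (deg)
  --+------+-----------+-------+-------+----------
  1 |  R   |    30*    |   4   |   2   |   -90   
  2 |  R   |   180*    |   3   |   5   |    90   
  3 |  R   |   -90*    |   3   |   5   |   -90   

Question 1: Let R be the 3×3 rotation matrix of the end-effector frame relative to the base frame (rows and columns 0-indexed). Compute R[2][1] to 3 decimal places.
End-effector y-axis (col 1 of R) = (-0.0000,-0.0000,1.0000)
R[2][1] = 1.0000

1.000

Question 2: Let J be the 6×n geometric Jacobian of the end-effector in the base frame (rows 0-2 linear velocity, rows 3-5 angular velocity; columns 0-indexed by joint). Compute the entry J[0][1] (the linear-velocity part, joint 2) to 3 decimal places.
-2.598

axis z_1 = (-0.5000,0.8660,0.0000); lever o_n−o_1 = (-3.3301,-4.2321,-3.0000)
cross product → J_v[:, 1] = (-2.5981,-1.5000,5.0000)
J_ω[:, 1] = z_1
entry J[0][1] = -2.5981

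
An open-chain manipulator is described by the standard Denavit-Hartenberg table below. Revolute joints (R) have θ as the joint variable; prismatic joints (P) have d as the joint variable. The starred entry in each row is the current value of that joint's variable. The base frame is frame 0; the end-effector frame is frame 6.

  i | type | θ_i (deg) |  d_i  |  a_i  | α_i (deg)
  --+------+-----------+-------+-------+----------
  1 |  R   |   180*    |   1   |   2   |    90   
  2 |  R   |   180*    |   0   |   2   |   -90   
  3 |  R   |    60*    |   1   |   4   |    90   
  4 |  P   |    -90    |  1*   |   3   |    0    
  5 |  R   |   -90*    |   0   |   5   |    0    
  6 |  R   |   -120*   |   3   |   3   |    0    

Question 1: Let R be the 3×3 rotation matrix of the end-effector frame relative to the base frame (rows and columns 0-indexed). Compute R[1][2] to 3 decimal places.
End-effector z-axis (col 2 of R) = (0.8660,0.5000,0.0000)
R[1][2] = 0.5000

0.500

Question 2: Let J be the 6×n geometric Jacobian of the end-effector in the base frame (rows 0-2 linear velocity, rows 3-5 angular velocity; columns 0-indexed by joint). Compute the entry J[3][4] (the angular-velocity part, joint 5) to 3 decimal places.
0.866

axis z_4 = (0.8660,0.5000,0.0000); lever o_n−o_4 = (0.8481,4.5311,-2.5981)
cross product → J_v[:, 4] = (-1.2990,2.2500,3.5000)
J_ω[:, 4] = z_4
entry J[3][4] = 0.8660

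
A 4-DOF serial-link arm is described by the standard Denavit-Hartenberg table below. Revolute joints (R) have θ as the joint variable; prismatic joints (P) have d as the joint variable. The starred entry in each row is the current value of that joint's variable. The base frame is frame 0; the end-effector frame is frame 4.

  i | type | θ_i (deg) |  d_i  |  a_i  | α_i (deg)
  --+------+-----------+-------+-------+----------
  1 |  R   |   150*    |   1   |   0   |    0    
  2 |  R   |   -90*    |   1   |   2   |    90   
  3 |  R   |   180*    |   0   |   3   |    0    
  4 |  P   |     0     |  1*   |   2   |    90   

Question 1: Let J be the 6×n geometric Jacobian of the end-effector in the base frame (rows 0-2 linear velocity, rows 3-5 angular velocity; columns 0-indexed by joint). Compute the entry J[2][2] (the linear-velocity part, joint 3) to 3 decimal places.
-5.000

axis z_2 = (0.8660,-0.5000,0.0000); lever o_n−o_2 = (-1.6340,-4.8301,0.0000)
cross product → J_v[:, 2] = (-0.0000,-0.0000,-5.0000)
J_ω[:, 2] = z_2
entry J[2][2] = -5.0000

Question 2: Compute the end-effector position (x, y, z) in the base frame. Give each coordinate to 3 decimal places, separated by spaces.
-0.634 -3.098 2.000

after link 1: o_1 = (0.0000, 0.0000, 1.0000)
after link 2: o_2 = (1.0000, 1.7321, 2.0000)
after link 3: o_3 = (-0.5000, -0.8660, 2.0000)
after link 4: o_4 = (-0.6340, -3.0981, 2.0000)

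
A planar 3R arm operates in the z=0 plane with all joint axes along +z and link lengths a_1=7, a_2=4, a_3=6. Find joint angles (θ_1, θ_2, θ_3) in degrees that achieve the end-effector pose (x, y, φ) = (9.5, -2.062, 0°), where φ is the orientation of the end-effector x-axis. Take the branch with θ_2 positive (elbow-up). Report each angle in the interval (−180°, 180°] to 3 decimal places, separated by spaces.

wrist centre = target − a_3·(cos φ, sin φ) = (3.5000, -2.0620)
cos θ_2 = (16.5018−7²−4²)/(2·7·4) = -0.8660; θ_2 = 150.0015° (elbow-up)
β = atan2(-2.0620,3.5000) = -30.5042°; ψ = atan2(1.9999,3.5358) = 29.4929°
θ_1 = β − ψ = -59.9971°
θ_3 = φ − θ_1 − θ_2 = -90.0044° (wrapped to (-180°,180°])

-59.997 150.002 -90.004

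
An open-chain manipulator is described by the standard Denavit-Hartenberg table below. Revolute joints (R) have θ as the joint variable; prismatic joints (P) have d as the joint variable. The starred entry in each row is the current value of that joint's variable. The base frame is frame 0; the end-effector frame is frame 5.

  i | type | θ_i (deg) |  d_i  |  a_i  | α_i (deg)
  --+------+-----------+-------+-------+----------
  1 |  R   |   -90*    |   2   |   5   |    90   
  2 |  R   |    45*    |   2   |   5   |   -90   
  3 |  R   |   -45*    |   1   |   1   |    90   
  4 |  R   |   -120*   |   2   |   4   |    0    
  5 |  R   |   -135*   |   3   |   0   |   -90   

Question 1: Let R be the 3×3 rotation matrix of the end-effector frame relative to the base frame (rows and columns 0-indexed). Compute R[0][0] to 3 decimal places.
0.183

End-effector x-axis (col 0 of R) = (0.1830,0.8124,0.5536)
R[0][0] = 0.1830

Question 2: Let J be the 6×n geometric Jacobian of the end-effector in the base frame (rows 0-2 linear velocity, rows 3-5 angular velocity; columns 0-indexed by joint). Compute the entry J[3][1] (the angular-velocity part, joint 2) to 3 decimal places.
axis z_1 = (-1.0000,-0.0000,0.0000); lever o_n−o_1 = (-4.8284,-2.2779,-1.2068)
cross product → J_v[:, 1] = (0.0000,-1.2068,2.2779)
J_ω[:, 1] = z_1
entry J[3][1] = -1.0000

-1.000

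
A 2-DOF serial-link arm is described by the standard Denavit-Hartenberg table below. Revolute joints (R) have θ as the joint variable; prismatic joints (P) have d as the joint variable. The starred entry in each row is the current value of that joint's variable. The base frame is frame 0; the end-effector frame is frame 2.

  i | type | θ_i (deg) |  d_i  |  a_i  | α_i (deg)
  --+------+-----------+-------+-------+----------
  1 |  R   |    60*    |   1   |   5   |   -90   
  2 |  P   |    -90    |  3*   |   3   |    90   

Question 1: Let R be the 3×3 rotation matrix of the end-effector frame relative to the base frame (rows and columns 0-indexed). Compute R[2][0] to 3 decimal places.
1.000

End-effector x-axis (col 0 of R) = (0.0000,0.0000,1.0000)
R[2][0] = 1.0000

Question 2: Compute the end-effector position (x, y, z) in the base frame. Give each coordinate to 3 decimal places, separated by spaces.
after link 1: o_1 = (2.5000, 4.3301, 1.0000)
after link 2: o_2 = (-0.0981, 5.8301, 4.0000)

-0.098 5.830 4.000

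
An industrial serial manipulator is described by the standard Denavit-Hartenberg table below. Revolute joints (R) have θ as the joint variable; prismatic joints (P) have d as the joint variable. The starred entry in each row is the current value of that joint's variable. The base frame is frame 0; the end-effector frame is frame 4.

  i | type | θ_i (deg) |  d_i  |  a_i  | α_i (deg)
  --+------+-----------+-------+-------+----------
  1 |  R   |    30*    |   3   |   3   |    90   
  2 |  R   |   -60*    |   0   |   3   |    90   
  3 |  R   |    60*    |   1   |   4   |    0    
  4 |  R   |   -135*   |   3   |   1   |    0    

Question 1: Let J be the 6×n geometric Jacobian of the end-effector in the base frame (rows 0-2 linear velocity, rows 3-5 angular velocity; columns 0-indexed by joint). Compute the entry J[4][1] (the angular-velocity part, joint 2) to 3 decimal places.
axis z_1 = (0.5000,-0.8660,0.0000); lever o_n−o_1 = (0.5262,-2.5808,-6.5543)
cross product → J_v[:, 1] = (5.6762,3.2771,-0.8347)
J_ω[:, 1] = z_1
entry J[4][1] = -0.8660

-0.866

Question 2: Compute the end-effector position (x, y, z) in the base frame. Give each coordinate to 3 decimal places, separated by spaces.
3.124 -1.081 -3.554

after link 1: o_1 = (2.5981, 1.5000, 3.0000)
after link 2: o_2 = (3.8971, 2.2500, 0.4019)
after link 3: o_3 = (5.7452, -0.6830, -1.8301)
after link 4: o_4 = (3.1243, -1.0808, -3.5543)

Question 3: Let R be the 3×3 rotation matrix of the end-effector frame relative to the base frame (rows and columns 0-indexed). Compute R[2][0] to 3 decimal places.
End-effector x-axis (col 0 of R) = (-0.3709,0.9012,-0.2241)
R[2][0] = -0.2241

-0.224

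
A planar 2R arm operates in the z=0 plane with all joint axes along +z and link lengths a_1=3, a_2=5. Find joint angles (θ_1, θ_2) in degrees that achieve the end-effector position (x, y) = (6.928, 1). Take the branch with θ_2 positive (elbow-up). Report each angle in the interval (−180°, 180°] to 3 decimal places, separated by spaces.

cos θ_2 = (48.9972−3²−5²)/(2·3·5) = 0.4999; θ_2 = 60.0062° (elbow-up)
β = atan2(1.0000,6.9280) = 8.2134°; ψ = atan2(4.3304,5.4995) = 38.2173°
θ_1 = β − ψ = -30.0039°

-30.004 60.006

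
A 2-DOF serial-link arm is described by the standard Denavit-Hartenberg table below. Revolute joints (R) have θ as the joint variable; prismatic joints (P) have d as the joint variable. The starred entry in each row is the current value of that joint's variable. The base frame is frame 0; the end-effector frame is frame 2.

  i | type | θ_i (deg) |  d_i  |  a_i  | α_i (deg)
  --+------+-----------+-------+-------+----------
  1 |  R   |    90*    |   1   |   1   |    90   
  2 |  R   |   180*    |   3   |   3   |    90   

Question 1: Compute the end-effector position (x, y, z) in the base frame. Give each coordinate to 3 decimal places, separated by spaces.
after link 1: o_1 = (0.0000, 1.0000, 1.0000)
after link 2: o_2 = (3.0000, -2.0000, 1.0000)

3.000 -2.000 1.000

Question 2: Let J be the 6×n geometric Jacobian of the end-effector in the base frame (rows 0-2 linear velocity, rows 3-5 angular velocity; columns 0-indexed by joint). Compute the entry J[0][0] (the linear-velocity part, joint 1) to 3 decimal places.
2.000

axis z_0 = ẑ; lever o_n−o_0 = (3.0000,-2.0000,1.0000)
cross product → J_v[:, 0] = (2.0000,3.0000,-0.0000)
J_ω[:, 0] = z_0
entry J[0][0] = 2.0000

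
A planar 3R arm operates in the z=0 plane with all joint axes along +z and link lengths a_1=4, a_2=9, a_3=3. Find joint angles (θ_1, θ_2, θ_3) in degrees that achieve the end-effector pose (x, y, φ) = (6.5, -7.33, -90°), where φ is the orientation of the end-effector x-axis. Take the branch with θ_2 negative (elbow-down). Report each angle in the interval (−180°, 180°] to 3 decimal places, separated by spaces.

60.002 -120.001 -30.001

wrist centre = target − a_3·(cos φ, sin φ) = (6.5000, -4.3300)
cos θ_2 = (60.9989−4²−9²)/(2·4·9) = -0.5000; θ_2 = -120.0010° (elbow-down)
β = atan2(-4.3300,6.5000) = -33.6697°; ψ = atan2(-7.7941,-0.5001) = -93.6715°
θ_1 = β − ψ = 60.0018°
θ_3 = φ − θ_1 − θ_2 = -30.0008° (wrapped to (-180°,180°])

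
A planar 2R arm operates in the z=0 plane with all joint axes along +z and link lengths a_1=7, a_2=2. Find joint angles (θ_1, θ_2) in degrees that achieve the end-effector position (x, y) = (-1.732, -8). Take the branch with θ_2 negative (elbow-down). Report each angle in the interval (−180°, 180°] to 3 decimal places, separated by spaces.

cos θ_2 = (66.9998−7²−2²)/(2·7·2) = 0.5000; θ_2 = -60.0004° (elbow-down)
β = atan2(-8.0000,-1.7320) = -102.2160°; ψ = atan2(-1.7321,8.0000) = -12.2164°
θ_1 = β − ψ = -89.9996°

-90.000 -60.000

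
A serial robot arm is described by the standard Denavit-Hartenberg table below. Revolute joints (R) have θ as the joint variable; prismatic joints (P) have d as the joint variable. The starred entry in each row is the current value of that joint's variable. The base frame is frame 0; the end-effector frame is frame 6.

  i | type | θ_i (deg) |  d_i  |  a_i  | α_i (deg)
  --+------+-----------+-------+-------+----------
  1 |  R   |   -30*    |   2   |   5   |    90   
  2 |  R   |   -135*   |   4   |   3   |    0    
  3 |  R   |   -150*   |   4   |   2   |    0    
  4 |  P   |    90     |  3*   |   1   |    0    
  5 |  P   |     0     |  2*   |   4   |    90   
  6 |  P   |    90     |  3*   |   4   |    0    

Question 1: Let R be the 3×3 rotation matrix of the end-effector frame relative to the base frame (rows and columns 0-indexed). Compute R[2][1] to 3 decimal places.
-0.259

End-effector y-axis (col 1 of R) = (0.8365,-0.4830,-0.2588)
R[2][1] = -0.2588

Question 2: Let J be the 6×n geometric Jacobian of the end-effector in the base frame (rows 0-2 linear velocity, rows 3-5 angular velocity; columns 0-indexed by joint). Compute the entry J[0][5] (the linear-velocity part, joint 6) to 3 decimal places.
0.224

prismatic axis z_5 = (0.2241,-0.1294,0.9659)
J_v[:, 5] = z_5; J_ω[:, 5] = (0,0,0)
entry J[0][5] = 0.2241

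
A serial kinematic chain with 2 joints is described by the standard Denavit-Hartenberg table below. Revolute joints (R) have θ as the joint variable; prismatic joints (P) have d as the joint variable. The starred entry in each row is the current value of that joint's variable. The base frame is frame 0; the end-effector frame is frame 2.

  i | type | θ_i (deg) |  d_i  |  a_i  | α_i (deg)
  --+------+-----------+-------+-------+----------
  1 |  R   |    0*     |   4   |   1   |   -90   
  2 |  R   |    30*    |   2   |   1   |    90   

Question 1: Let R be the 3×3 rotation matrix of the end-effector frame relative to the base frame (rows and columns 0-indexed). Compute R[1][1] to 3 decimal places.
End-effector y-axis (col 1 of R) = (-0.0000,1.0000,0.0000)
R[1][1] = 1.0000

1.000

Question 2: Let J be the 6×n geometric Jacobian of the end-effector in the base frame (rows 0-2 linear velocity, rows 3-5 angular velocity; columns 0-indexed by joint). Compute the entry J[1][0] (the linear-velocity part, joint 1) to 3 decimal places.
1.866

axis z_0 = ẑ; lever o_n−o_0 = (1.8660,2.0000,3.5000)
cross product → J_v[:, 0] = (-2.0000,1.8660,0.0000)
J_ω[:, 0] = z_0
entry J[1][0] = 1.8660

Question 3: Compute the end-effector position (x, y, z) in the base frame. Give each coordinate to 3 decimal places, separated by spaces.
1.866 2.000 3.500

after link 1: o_1 = (1.0000, 0.0000, 4.0000)
after link 2: o_2 = (1.8660, 2.0000, 3.5000)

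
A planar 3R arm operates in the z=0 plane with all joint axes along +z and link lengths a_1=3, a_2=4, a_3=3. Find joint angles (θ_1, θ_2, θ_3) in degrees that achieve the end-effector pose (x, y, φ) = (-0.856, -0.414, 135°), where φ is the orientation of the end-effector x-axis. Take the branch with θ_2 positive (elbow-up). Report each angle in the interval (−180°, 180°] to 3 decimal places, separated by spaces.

-150.008 135.002 150.006

wrist centre = target − a_3·(cos φ, sin φ) = (1.2653, -2.5353)
cos θ_2 = (8.0289−3²−4²)/(2·3·4) = -0.7071; θ_2 = 135.0019° (elbow-up)
β = atan2(-2.5353,1.2653) = -63.4773°; ψ = atan2(2.8283,0.1715) = 86.5304°
θ_1 = β − ψ = -150.0077°
θ_3 = φ − θ_1 − θ_2 = 150.0058° (wrapped to (-180°,180°])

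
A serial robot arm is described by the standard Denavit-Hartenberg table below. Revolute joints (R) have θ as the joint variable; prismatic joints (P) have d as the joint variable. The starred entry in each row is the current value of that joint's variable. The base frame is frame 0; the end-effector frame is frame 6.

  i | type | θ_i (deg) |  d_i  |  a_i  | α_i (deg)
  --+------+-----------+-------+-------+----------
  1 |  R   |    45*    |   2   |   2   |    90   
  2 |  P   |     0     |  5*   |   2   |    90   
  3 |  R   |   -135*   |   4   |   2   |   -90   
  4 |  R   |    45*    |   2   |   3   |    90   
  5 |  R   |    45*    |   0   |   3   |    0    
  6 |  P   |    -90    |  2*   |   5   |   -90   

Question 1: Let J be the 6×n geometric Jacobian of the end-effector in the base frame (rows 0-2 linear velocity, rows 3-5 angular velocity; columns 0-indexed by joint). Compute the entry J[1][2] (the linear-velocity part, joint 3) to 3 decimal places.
axis z_2 = (0.0000,-0.0000,-1.0000); lever o_n−o_2 = (-9.5355,0.5858,0.7071)
cross product → J_v[:, 2] = (0.5858,9.5355,-0.0000)
J_ω[:, 2] = z_2
entry J[1][2] = 9.5355

9.536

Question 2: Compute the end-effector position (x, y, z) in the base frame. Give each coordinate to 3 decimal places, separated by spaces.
after link 1: o_1 = (1.4142, 1.4142, 2.0000)
after link 2: o_2 = (6.3640, -0.7071, 2.0000)
after link 3: o_3 = (4.3640, -0.7071, -2.0000)
after link 4: o_4 = (2.2426, 1.2929, 0.1213)
after link 5: o_5 = (0.7426, 3.4142, 1.6213)
after link 6: o_6 = (-3.1716, -0.1213, 2.7071)

-3.172 -0.121 2.707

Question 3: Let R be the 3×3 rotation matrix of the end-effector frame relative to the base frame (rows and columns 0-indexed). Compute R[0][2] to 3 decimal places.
End-effector z-axis (col 2 of R) = (-0.5000,0.7071,0.5000)
R[0][2] = -0.5000

-0.500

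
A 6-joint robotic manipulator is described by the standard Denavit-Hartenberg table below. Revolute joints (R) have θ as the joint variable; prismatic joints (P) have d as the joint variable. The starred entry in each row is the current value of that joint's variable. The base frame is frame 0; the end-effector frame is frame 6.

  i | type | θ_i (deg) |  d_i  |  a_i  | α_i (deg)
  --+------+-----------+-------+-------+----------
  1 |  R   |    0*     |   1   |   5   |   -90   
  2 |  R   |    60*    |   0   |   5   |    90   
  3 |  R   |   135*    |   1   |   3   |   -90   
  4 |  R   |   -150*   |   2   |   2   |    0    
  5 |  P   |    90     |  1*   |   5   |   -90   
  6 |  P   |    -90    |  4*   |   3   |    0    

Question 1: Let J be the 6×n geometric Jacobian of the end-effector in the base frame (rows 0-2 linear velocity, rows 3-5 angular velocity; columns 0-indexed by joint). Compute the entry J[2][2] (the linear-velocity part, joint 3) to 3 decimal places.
0.754

axis z_2 = (0.8660,0.0000,0.5000); lever o_n−o_2 = (-0.9282,0.8712,10.2680)
cross product → J_v[:, 2] = (-0.4356,-9.3565,0.7545)
J_ω[:, 2] = z_2
entry J[2][2] = 0.7545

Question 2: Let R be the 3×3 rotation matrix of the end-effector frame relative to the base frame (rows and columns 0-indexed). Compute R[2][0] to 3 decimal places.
End-effector x-axis (col 0 of R) = (-0.3536,-0.7071,0.6124)
R[2][0] = 0.6124

0.612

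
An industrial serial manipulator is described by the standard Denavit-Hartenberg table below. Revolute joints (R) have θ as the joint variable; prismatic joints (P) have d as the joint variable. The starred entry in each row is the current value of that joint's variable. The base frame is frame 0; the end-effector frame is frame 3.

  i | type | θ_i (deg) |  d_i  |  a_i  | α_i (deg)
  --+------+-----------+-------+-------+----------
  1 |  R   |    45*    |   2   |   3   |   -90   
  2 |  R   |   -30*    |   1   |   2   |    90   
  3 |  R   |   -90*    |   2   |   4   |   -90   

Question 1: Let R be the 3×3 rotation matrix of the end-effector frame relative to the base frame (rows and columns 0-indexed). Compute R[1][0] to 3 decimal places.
End-effector x-axis (col 0 of R) = (0.7071,-0.7071,0.0000)
R[1][0] = -0.7071

-0.707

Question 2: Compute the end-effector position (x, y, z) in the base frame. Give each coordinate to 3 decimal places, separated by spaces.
after link 1: o_1 = (2.1213, 2.1213, 2.0000)
after link 2: o_2 = (2.6390, 4.0532, 3.0000)
after link 3: o_3 = (4.7603, 0.5176, 4.7321)

4.760 0.518 4.732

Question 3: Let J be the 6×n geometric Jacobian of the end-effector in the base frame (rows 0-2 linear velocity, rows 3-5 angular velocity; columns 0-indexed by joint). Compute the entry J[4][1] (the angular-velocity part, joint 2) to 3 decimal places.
axis z_1 = (-0.7071,0.7071,0.0000); lever o_n−o_1 = (2.6390,-1.6037,2.7321)
cross product → J_v[:, 1] = (1.9319,1.9319,-0.7321)
J_ω[:, 1] = z_1
entry J[4][1] = 0.7071

0.707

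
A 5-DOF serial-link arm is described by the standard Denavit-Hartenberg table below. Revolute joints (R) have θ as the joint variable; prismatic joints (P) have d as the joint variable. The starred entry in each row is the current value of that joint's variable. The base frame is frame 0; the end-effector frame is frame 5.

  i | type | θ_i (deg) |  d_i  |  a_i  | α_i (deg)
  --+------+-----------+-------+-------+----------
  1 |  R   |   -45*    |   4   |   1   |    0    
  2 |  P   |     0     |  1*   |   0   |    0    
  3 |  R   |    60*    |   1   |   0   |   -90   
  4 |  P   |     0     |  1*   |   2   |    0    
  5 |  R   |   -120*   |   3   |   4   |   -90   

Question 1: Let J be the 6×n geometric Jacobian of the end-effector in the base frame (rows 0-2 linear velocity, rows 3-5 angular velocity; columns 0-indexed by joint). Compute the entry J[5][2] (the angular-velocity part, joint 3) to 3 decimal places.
axis z_2 = (0.0000,0.0000,1.0000); lever o_n−o_2 = (-1.0353,3.8637,4.4641)
cross product → J_v[:, 2] = (-3.8637,-1.0353,0.0000)
J_ω[:, 2] = z_2
entry J[5][2] = 1.0000

1.000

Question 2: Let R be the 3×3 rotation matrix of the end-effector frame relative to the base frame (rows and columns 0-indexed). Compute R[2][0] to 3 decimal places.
0.866

End-effector x-axis (col 0 of R) = (-0.4830,-0.1294,0.8660)
R[2][0] = 0.8660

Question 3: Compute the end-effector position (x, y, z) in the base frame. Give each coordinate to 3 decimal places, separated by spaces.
-0.328 3.157 9.464

after link 1: o_1 = (0.7071, -0.7071, 4.0000)
after link 2: o_2 = (0.7071, -0.7071, 5.0000)
after link 3: o_3 = (0.7071, -0.7071, 6.0000)
after link 4: o_4 = (2.3801, 0.7765, 6.0000)
after link 5: o_5 = (-0.3282, 3.1566, 9.4641)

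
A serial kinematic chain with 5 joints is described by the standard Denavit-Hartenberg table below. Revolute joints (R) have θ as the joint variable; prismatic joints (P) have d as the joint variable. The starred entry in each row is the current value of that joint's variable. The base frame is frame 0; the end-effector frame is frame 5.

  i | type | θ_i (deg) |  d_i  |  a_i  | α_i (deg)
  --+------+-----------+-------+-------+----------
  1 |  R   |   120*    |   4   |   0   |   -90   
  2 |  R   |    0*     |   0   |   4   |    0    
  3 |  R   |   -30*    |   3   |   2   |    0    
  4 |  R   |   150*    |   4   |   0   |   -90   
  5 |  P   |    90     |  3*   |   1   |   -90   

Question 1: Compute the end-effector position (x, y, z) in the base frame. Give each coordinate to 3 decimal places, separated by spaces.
-6.763 -0.286 6.500

after link 1: o_1 = (0.0000, 0.0000, 4.0000)
after link 2: o_2 = (-2.0000, 3.4641, 4.0000)
after link 3: o_3 = (-5.4641, 3.4641, 5.0000)
after link 4: o_4 = (-8.9282, 1.4641, 5.0000)
after link 5: o_5 = (-6.7631, -0.2859, 6.5000)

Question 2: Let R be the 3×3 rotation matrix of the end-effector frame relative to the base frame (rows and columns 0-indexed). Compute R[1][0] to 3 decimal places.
0.500

End-effector x-axis (col 0 of R) = (0.8660,0.5000,-0.0000)
R[1][0] = 0.5000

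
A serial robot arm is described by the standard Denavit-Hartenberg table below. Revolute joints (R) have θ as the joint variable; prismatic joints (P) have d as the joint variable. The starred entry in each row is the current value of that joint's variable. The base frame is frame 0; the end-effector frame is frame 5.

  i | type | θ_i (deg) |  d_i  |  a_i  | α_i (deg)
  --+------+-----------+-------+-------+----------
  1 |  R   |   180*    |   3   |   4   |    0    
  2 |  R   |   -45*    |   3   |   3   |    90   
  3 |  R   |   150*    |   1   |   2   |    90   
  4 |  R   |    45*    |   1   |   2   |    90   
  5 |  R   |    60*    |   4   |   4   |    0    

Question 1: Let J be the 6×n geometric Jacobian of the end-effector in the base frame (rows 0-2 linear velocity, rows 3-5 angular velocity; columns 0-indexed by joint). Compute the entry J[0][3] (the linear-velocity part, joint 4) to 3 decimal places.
axis z_3 = (-0.3536,0.3536,0.8660); lever o_n−o_3 = (1.8858,-1.8858,6.6945)
cross product → J_v[:, 3] = (4.0000,4.0000,0.0000)
J_ω[:, 3] = z_3
entry J[0][3] = 4.0000

4.000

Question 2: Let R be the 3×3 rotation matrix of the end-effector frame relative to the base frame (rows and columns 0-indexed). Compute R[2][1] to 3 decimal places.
End-effector y-axis (col 1 of R) = (-0.9848,0.1188,0.1268)
R[2][1] = 0.1268

0.127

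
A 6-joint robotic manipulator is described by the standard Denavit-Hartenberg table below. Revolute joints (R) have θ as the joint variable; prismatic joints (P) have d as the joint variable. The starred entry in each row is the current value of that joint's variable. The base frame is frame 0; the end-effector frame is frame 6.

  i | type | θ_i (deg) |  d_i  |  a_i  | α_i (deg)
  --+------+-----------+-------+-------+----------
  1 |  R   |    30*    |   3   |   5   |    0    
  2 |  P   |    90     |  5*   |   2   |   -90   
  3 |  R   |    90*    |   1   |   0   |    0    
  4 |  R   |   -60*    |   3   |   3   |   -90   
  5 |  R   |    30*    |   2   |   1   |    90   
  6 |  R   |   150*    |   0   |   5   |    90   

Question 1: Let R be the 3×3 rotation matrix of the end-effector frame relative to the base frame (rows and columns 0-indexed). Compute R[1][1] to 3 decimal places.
End-effector y-axis (col 1 of R) = (-0.9665,-0.0580,-0.2500)
R[1][1] = -0.0580

-0.058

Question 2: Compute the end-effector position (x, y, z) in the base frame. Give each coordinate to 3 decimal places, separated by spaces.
after link 1: o_1 = (4.3301, 2.5000, 3.0000)
after link 2: o_2 = (3.3301, 4.2321, 8.0000)
after link 3: o_3 = (2.4641, 3.7321, 8.0000)
after link 4: o_4 = (-1.4330, 4.4821, 6.5000)
after link 5: o_5 = (-0.8750, 4.5155, 4.3349)
after link 6: o_6 = (-0.5012, -0.4620, 4.0449)

-0.501 -0.462 4.045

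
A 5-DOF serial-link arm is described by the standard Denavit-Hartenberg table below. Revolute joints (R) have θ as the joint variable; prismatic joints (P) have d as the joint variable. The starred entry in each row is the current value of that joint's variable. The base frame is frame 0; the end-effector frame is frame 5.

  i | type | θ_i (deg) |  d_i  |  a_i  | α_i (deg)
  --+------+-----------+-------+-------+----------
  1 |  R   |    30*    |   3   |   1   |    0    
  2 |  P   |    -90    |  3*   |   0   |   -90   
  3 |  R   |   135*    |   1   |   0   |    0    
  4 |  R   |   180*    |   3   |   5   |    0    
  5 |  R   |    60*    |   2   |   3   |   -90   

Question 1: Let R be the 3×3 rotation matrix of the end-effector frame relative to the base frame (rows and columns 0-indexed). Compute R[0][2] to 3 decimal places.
End-effector z-axis (col 2 of R) = (-0.1294,0.2241,-0.9659)
R[0][2] = -0.1294

-0.129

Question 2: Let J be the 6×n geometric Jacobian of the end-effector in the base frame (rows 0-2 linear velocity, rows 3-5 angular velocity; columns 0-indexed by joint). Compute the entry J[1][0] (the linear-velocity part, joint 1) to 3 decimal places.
9.279

axis z_0 = ẑ; lever o_n−o_0 = (9.2788,-2.0714,8.7591)
cross product → J_v[:, 0] = (2.0714,9.2788,-0.0000)
J_ω[:, 0] = z_0
entry J[1][0] = 9.2788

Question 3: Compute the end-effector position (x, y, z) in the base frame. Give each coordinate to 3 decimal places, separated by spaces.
9.279 -2.071 8.759

after link 1: o_1 = (0.8660, 0.5000, 3.0000)
after link 2: o_2 = (0.8660, 0.5000, 6.0000)
after link 3: o_3 = (1.7321, 1.0000, 6.0000)
after link 4: o_4 = (6.0979, -0.5619, 9.5355)
after link 5: o_5 = (9.2788, -2.0714, 8.7591)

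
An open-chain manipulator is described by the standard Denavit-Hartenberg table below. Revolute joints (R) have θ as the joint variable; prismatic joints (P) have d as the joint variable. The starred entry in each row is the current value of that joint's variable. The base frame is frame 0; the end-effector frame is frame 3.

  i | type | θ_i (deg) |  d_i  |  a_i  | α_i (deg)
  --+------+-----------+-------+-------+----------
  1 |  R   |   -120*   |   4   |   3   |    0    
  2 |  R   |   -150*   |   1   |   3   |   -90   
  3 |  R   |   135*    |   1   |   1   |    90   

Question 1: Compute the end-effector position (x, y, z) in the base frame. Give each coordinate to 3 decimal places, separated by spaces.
-2.500 -0.305 4.293

after link 1: o_1 = (-1.5000, -2.5981, 4.0000)
after link 2: o_2 = (-1.5000, 0.4019, 5.0000)
after link 3: o_3 = (-2.5000, -0.3052, 4.2929)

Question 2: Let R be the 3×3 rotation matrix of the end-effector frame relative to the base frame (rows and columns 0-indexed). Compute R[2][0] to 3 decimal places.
End-effector x-axis (col 0 of R) = (0.0000,-0.7071,-0.7071)
R[2][0] = -0.7071

-0.707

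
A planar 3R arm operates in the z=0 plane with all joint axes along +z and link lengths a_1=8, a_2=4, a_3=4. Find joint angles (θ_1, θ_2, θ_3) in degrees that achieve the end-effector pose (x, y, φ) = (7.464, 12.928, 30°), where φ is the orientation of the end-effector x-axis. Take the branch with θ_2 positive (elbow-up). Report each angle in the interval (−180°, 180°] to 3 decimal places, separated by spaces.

59.997 30.009 -60.006

wrist centre = target − a_3·(cos φ, sin φ) = (3.9999, 10.9280)
cos θ_2 = (135.4204−8²−4²)/(2·8·4) = 0.8659; θ_2 = 30.0094° (elbow-up)
β = atan2(10.9280,3.9999) = 69.8962°; ψ = atan2(2.0006,11.4638) = 9.8991°
θ_1 = β − ψ = 59.9971°
θ_3 = φ − θ_1 − θ_2 = -60.0065° (wrapped to (-180°,180°])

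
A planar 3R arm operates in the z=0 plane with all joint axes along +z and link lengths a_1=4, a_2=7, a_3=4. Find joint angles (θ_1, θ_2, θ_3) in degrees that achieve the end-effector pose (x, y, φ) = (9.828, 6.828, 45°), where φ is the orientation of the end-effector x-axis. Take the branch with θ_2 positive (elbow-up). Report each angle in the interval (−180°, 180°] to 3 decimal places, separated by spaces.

-30.519 90.010 -14.491

wrist centre = target − a_3·(cos φ, sin φ) = (6.9996, 3.9996)
cos θ_2 = (64.9906−4²−7²)/(2·4·7) = -0.0002; θ_2 = 90.0096° (elbow-up)
β = atan2(3.9996,6.9996) = 29.7438°; ψ = atan2(7.0000,3.9988) = 60.2624°
θ_1 = β − ψ = -30.5186°
θ_3 = φ − θ_1 − θ_2 = -14.4910° (wrapped to (-180°,180°])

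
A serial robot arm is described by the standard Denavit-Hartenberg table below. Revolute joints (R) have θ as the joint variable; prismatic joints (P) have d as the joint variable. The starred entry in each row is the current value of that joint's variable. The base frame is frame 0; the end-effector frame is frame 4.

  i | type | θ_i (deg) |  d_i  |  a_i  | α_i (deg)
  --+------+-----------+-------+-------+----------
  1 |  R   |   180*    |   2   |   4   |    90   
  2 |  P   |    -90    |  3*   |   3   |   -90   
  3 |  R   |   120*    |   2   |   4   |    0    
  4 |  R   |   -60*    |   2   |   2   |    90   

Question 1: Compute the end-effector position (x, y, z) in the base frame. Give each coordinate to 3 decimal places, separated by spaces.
after link 1: o_1 = (-4.0000, 0.0000, 2.0000)
after link 2: o_2 = (-4.0000, 3.0000, -1.0000)
after link 3: o_3 = (-6.0000, -0.4641, 1.0000)
after link 4: o_4 = (-8.0000, -2.1962, -0.0000)

-8.000 -2.196 -0.000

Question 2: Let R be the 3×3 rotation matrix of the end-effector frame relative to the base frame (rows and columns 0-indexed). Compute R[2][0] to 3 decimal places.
End-effector x-axis (col 0 of R) = (-0.0000,-0.8660,-0.5000)
R[2][0] = -0.5000

-0.500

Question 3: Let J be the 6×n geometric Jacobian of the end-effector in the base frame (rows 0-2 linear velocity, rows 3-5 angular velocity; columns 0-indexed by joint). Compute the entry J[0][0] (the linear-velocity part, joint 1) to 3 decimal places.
2.196

axis z_0 = ẑ; lever o_n−o_0 = (-8.0000,-2.1962,-0.0000)
cross product → J_v[:, 0] = (2.1962,-8.0000,0.0000)
J_ω[:, 0] = z_0
entry J[0][0] = 2.1962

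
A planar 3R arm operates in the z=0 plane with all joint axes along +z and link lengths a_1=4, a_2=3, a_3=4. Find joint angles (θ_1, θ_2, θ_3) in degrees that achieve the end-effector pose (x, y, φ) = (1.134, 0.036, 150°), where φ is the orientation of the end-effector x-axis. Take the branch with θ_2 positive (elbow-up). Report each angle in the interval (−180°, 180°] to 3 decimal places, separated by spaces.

wrist centre = target − a_3·(cos φ, sin φ) = (4.5981, -1.9640)
cos θ_2 = (24.9998−4²−3²)/(2·4·3) = -0.0000; θ_2 = 90.0004° (elbow-up)
β = atan2(-1.9640,4.5981) = -23.1289°; ψ = atan2(3.0000,4.0000) = 36.8700°
θ_1 = β − ψ = -59.9990°
θ_3 = φ − θ_1 − θ_2 = 119.9986° (wrapped to (-180°,180°])

-59.999 90.000 119.999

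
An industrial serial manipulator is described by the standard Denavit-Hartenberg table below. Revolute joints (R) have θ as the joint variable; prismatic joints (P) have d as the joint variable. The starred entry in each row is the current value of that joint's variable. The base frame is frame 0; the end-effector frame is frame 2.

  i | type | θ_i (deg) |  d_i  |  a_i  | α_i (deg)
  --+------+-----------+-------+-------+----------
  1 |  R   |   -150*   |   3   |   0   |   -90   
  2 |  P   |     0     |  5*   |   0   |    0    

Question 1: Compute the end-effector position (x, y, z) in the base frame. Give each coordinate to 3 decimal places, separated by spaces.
2.500 -4.330 3.000

after link 1: o_1 = (0.0000, 0.0000, 3.0000)
after link 2: o_2 = (2.5000, -4.3301, 3.0000)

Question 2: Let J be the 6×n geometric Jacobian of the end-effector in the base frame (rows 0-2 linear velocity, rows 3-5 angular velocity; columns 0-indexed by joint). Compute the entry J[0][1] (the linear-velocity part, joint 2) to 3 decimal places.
prismatic axis z_1 = (0.5000,-0.8660,0.0000)
J_v[:, 1] = z_1; J_ω[:, 1] = (0,0,0)
entry J[0][1] = 0.5000

0.500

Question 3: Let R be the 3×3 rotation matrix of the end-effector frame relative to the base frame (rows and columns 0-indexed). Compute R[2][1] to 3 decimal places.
-1.000

End-effector y-axis (col 1 of R) = (0.0000,-0.0000,-1.0000)
R[2][1] = -1.0000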